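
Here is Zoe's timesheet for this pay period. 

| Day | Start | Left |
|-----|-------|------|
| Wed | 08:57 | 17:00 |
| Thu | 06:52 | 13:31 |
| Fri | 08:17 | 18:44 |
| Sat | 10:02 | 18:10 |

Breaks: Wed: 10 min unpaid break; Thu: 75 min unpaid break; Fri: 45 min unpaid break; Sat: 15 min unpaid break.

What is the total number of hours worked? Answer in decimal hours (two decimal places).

30.87 hours

Wed: 08:57–17:00 = 8 h 3 min; less 10 min break → 7 h 53 min
Thu: 06:52–13:31 = 6 h 39 min; less 75 min break → 5 h 24 min
Fri: 08:17–18:44 = 10 h 27 min; less 45 min break → 9 h 42 min
Sat: 10:02–18:10 = 8 h 8 min; less 15 min break → 7 h 53 min
Total: 7 h 53 min + 5 h 24 min + 9 h 42 min + 7 h 53 min = 30 h 52 min.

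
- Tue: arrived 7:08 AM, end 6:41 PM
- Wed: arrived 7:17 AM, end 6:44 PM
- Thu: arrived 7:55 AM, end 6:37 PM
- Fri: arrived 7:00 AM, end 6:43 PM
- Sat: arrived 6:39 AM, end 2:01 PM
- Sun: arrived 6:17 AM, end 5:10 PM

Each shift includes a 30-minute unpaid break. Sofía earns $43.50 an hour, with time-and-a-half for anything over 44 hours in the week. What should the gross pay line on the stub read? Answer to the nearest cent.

$3001.50

Tue: 7:08 AM–6:41 PM = 11 h 33 min; less 30 min break → 11 h 3 min
Wed: 7:17 AM–6:44 PM = 11 h 27 min; less 30 min break → 10 h 57 min
Thu: 7:55 AM–6:37 PM = 10 h 42 min; less 30 min break → 10 h 12 min
Fri: 7:00 AM–6:43 PM = 11 h 43 min; less 30 min break → 11 h 13 min
Sat: 6:39 AM–2:01 PM = 7 h 22 min; less 30 min break → 6 h 52 min
Sun: 6:17 AM–5:10 PM = 10 h 53 min; less 30 min break → 10 h 23 min
Total worked: 60 h 40 min = 3640 min.
Regular 44 h 0 min = 2640 min at $43.50/h; overtime 16 h 40 min = 1000 min at $65.25/h.
Pay = (2640 × $43.50 + 1000 × $65.25) ÷ 60 = $3001.50.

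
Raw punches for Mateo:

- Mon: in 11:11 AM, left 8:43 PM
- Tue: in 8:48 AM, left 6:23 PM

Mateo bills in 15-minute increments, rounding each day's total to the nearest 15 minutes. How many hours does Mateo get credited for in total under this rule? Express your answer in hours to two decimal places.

19.00 hours

Mon: 11:11 AM–8:43 PM = 9 h 32 min → rounds to 9 h 30 min
Tue: 8:48 AM–6:23 PM = 9 h 35 min → rounds to 9 h 30 min
Total credited: 19 h 0 min.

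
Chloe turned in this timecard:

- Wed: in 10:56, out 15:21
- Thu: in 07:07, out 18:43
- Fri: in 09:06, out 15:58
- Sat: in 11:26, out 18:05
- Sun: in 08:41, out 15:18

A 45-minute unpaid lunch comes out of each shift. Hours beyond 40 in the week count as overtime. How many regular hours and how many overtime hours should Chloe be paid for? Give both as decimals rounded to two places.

Regular 32.40 hours, overtime 0.00 hours

Wed: 10:56–15:21 = 4 h 25 min; less 45 min break → 3 h 40 min
Thu: 07:07–18:43 = 11 h 36 min; less 45 min break → 10 h 51 min
Fri: 09:06–15:58 = 6 h 52 min; less 45 min break → 6 h 7 min
Sat: 11:26–18:05 = 6 h 39 min; less 45 min break → 5 h 54 min
Sun: 08:41–15:18 = 6 h 37 min; less 45 min break → 5 h 52 min
Total worked: 32 h 24 min = 32.40 h.
Threshold 40 h → overtime 0 h 0 min, regular 32 h 24 min.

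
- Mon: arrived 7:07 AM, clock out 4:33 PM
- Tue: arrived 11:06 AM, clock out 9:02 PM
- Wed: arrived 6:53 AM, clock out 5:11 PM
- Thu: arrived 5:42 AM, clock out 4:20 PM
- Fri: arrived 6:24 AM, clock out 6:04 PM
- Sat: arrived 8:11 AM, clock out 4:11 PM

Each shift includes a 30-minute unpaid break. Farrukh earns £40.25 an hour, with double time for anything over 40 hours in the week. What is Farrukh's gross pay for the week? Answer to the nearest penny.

£2975.82

Mon: 7:07 AM–4:33 PM = 9 h 26 min; less 30 min break → 8 h 56 min
Tue: 11:06 AM–9:02 PM = 9 h 56 min; less 30 min break → 9 h 26 min
Wed: 6:53 AM–5:11 PM = 10 h 18 min; less 30 min break → 9 h 48 min
Thu: 5:42 AM–4:20 PM = 10 h 38 min; less 30 min break → 10 h 8 min
Fri: 6:24 AM–6:04 PM = 11 h 40 min; less 30 min break → 11 h 10 min
Sat: 8:11 AM–4:11 PM = 8 h 0 min; less 30 min break → 7 h 30 min
Total worked: 56 h 58 min = 3418 min.
Regular 40 h 0 min = 2400 min at £40.25/h; overtime 16 h 58 min = 1018 min at £80.50/h.
Pay = (2400 × £40.25 + 1018 × £80.50) ÷ 60 = £2975.82.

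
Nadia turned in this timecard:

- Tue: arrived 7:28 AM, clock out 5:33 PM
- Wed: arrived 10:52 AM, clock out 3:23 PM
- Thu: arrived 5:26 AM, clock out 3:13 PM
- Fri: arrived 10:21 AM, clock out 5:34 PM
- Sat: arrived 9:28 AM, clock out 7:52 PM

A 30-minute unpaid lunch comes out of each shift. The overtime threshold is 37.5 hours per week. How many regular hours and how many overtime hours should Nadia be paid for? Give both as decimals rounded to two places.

Tue: 7:28 AM–5:33 PM = 10 h 5 min; less 30 min break → 9 h 35 min
Wed: 10:52 AM–3:23 PM = 4 h 31 min; less 30 min break → 4 h 1 min
Thu: 5:26 AM–3:13 PM = 9 h 47 min; less 30 min break → 9 h 17 min
Fri: 10:21 AM–5:34 PM = 7 h 13 min; less 30 min break → 6 h 43 min
Sat: 9:28 AM–7:52 PM = 10 h 24 min; less 30 min break → 9 h 54 min
Total worked: 39 h 30 min = 39.50 h.
Threshold 37.5 h → overtime 2 h 0 min, regular 37 h 30 min.

Regular 37.50 hours, overtime 2.00 hours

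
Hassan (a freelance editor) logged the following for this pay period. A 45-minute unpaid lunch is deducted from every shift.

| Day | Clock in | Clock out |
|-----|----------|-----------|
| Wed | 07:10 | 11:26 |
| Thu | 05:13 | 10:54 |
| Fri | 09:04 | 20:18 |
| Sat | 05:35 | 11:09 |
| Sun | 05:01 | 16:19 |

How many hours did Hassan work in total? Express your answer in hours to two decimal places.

Wed: 07:10–11:26 = 4 h 16 min; less 45 min break → 3 h 31 min
Thu: 05:13–10:54 = 5 h 41 min; less 45 min break → 4 h 56 min
Fri: 09:04–20:18 = 11 h 14 min; less 45 min break → 10 h 29 min
Sat: 05:35–11:09 = 5 h 34 min; less 45 min break → 4 h 49 min
Sun: 05:01–16:19 = 11 h 18 min; less 45 min break → 10 h 33 min
Total: 3 h 31 min + 4 h 56 min + 10 h 29 min + 4 h 49 min + 10 h 33 min = 34 h 18 min.

34.30 hours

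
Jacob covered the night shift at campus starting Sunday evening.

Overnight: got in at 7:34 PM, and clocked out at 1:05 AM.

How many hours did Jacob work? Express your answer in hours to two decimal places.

5.52 hours

Overnight: 7:34 PM → midnight = 4 h 26 min; midnight → 1:05 AM = 1 h 5 min; span 5 h 31 min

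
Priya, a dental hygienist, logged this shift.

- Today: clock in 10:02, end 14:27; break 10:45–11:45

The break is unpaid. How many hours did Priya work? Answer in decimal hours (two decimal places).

Today: 10:02–14:27 = 4 h 25 min; less 60 min break → 3 h 25 min

3.42 hours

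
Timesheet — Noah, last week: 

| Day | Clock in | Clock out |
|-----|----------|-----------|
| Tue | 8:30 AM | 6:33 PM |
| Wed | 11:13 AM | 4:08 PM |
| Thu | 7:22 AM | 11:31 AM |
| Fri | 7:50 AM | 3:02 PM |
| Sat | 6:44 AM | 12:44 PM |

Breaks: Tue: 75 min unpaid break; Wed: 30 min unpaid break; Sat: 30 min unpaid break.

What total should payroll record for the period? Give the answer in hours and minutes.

Tue: 8:30 AM–6:33 PM = 10 h 3 min; less 75 min break → 8 h 48 min
Wed: 11:13 AM–4:08 PM = 4 h 55 min; less 30 min break → 4 h 25 min
Thu: 7:22 AM–11:31 AM = 4 h 9 min
Fri: 7:50 AM–3:02 PM = 7 h 12 min
Sat: 6:44 AM–12:44 PM = 6 h 0 min; less 30 min break → 5 h 30 min
Total: 8 h 48 min + 4 h 25 min + 4 h 9 min + 7 h 12 min + 5 h 30 min = 30 h 4 min.

30 h 4 min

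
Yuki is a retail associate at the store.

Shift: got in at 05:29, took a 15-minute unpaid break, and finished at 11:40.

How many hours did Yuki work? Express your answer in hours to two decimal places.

5.93 hours

Shift: 05:29–11:40 = 6 h 11 min; less 15 min break → 5 h 56 min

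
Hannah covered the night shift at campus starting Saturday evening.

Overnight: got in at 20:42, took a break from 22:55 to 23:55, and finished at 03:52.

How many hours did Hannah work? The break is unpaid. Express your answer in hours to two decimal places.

Overnight: 20:42 → midnight = 3 h 18 min; midnight → 03:52 = 3 h 52 min; span 7 h 10 min; less 60 min break → 6 h 10 min

6.17 hours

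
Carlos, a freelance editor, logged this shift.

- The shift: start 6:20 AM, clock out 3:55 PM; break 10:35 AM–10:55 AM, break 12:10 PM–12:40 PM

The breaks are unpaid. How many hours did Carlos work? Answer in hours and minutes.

The shift: 6:20 AM–3:55 PM = 9 h 35 min; less 50 min break → 8 h 45 min

8 h 45 min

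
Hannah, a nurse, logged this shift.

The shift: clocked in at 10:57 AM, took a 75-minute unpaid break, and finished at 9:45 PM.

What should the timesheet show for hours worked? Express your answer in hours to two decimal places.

9.55 hours

The shift: 10:57 AM–9:45 PM = 10 h 48 min; less 75 min break → 9 h 33 min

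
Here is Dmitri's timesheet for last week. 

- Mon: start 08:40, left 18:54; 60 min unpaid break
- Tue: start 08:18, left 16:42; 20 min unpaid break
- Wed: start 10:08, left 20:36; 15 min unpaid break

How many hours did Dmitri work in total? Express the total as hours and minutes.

27 h 31 min

Mon: 08:40–18:54 = 10 h 14 min; less 60 min break → 9 h 14 min
Tue: 08:18–16:42 = 8 h 24 min; less 20 min break → 8 h 4 min
Wed: 10:08–20:36 = 10 h 28 min; less 15 min break → 10 h 13 min
Total: 9 h 14 min + 8 h 4 min + 10 h 13 min = 27 h 31 min.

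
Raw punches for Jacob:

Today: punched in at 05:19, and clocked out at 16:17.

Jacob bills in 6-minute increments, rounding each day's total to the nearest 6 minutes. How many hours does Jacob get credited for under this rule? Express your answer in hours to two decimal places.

Today: 05:19–16:17 = 10 h 58 min → rounds to 11 h 0 min

11.00 hours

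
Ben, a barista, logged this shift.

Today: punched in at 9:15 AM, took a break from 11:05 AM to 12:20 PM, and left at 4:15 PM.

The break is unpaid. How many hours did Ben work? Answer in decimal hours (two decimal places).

Today: 9:15 AM–4:15 PM = 7 h 0 min; less 75 min break → 5 h 45 min

5.75 hours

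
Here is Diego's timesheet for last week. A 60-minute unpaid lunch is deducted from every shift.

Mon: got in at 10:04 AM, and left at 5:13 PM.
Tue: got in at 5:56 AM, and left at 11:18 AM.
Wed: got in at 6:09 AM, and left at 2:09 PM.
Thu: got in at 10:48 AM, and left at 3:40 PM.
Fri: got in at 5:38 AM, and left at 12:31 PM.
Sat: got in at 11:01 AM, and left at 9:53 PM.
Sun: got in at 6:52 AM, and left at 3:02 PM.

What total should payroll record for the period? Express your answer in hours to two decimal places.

Mon: 10:04 AM–5:13 PM = 7 h 9 min; less 60 min break → 6 h 9 min
Tue: 5:56 AM–11:18 AM = 5 h 22 min; less 60 min break → 4 h 22 min
Wed: 6:09 AM–2:09 PM = 8 h 0 min; less 60 min break → 7 h 0 min
Thu: 10:48 AM–3:40 PM = 4 h 52 min; less 60 min break → 3 h 52 min
Fri: 5:38 AM–12:31 PM = 6 h 53 min; less 60 min break → 5 h 53 min
Sat: 11:01 AM–9:53 PM = 10 h 52 min; less 60 min break → 9 h 52 min
Sun: 6:52 AM–3:02 PM = 8 h 10 min; less 60 min break → 7 h 10 min
Total: 6 h 9 min + 4 h 22 min + 7 h 0 min + 3 h 52 min + 5 h 53 min + 9 h 52 min + 7 h 10 min = 44 h 18 min.

44.30 hours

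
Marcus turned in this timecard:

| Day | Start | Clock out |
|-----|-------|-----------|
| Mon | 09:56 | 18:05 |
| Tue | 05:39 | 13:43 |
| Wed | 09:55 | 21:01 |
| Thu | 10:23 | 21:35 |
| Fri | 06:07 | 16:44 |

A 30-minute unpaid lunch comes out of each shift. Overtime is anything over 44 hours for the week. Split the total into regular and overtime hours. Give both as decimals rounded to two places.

Regular 44.00 hours, overtime 2.63 hours

Mon: 09:56–18:05 = 8 h 9 min; less 30 min break → 7 h 39 min
Tue: 05:39–13:43 = 8 h 4 min; less 30 min break → 7 h 34 min
Wed: 09:55–21:01 = 11 h 6 min; less 30 min break → 10 h 36 min
Thu: 10:23–21:35 = 11 h 12 min; less 30 min break → 10 h 42 min
Fri: 06:07–16:44 = 10 h 37 min; less 30 min break → 10 h 7 min
Total worked: 46 h 38 min = 46.63 h.
Threshold 44 h → overtime 2 h 38 min, regular 44 h 0 min.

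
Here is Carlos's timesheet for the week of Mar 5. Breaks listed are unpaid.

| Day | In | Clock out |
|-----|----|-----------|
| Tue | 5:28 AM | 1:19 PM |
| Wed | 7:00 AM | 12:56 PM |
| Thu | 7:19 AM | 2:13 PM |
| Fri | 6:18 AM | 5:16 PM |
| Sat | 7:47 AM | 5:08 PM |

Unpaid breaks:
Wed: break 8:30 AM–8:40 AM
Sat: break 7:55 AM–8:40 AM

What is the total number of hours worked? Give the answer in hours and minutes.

Tue: 5:28 AM–1:19 PM = 7 h 51 min
Wed: 7:00 AM–12:56 PM = 5 h 56 min; less 10 min break → 5 h 46 min
Thu: 7:19 AM–2:13 PM = 6 h 54 min
Fri: 6:18 AM–5:16 PM = 10 h 58 min
Sat: 7:47 AM–5:08 PM = 9 h 21 min; less 45 min break → 8 h 36 min
Total: 7 h 51 min + 5 h 46 min + 6 h 54 min + 10 h 58 min + 8 h 36 min = 40 h 5 min.

40 h 5 min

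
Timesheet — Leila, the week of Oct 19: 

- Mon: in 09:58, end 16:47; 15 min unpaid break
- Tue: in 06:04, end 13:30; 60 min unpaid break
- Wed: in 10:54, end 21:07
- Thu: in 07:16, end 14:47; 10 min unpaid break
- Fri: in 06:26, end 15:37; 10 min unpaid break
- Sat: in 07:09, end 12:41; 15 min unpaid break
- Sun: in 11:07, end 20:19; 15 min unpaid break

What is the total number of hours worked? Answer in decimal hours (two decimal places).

Mon: 09:58–16:47 = 6 h 49 min; less 15 min break → 6 h 34 min
Tue: 06:04–13:30 = 7 h 26 min; less 60 min break → 6 h 26 min
Wed: 10:54–21:07 = 10 h 13 min
Thu: 07:16–14:47 = 7 h 31 min; less 10 min break → 7 h 21 min
Fri: 06:26–15:37 = 9 h 11 min; less 10 min break → 9 h 1 min
Sat: 07:09–12:41 = 5 h 32 min; less 15 min break → 5 h 17 min
Sun: 11:07–20:19 = 9 h 12 min; less 15 min break → 8 h 57 min
Total: 6 h 34 min + 6 h 26 min + 10 h 13 min + 7 h 21 min + 9 h 1 min + 5 h 17 min + 8 h 57 min = 53 h 49 min.

53.82 hours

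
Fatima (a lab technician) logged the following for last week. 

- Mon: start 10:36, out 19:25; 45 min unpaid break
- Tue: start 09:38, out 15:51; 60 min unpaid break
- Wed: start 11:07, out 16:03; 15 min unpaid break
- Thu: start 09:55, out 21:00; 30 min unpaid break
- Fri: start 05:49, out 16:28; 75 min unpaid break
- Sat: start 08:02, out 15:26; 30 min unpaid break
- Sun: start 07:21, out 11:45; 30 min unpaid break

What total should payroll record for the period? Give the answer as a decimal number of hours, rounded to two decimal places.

48.75 hours

Mon: 10:36–19:25 = 8 h 49 min; less 45 min break → 8 h 4 min
Tue: 09:38–15:51 = 6 h 13 min; less 60 min break → 5 h 13 min
Wed: 11:07–16:03 = 4 h 56 min; less 15 min break → 4 h 41 min
Thu: 09:55–21:00 = 11 h 5 min; less 30 min break → 10 h 35 min
Fri: 05:49–16:28 = 10 h 39 min; less 75 min break → 9 h 24 min
Sat: 08:02–15:26 = 7 h 24 min; less 30 min break → 6 h 54 min
Sun: 07:21–11:45 = 4 h 24 min; less 30 min break → 3 h 54 min
Total: 8 h 4 min + 5 h 13 min + 4 h 41 min + 10 h 35 min + 9 h 24 min + 6 h 54 min + 3 h 54 min = 48 h 45 min.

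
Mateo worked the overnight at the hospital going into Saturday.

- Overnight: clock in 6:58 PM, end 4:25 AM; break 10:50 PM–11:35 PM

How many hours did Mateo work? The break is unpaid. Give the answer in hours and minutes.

8 h 42 min

Overnight: 6:58 PM → midnight = 5 h 2 min; midnight → 4:25 AM = 4 h 25 min; span 9 h 27 min; less 45 min break → 8 h 42 min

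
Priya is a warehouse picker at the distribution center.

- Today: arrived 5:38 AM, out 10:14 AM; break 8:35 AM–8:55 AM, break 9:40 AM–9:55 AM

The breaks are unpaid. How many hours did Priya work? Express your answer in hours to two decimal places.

Today: 5:38 AM–10:14 AM = 4 h 36 min; less 35 min break → 4 h 1 min

4.02 hours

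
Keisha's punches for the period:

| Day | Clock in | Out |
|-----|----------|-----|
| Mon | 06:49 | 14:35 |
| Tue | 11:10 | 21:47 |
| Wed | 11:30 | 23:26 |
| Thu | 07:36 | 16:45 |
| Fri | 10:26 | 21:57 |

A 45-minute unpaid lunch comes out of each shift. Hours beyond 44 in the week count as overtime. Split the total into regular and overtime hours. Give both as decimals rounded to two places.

Mon: 06:49–14:35 = 7 h 46 min; less 45 min break → 7 h 1 min
Tue: 11:10–21:47 = 10 h 37 min; less 45 min break → 9 h 52 min
Wed: 11:30–23:26 = 11 h 56 min; less 45 min break → 11 h 11 min
Thu: 07:36–16:45 = 9 h 9 min; less 45 min break → 8 h 24 min
Fri: 10:26–21:57 = 11 h 31 min; less 45 min break → 10 h 46 min
Total worked: 47 h 14 min = 47.23 h.
Threshold 44 h → overtime 3 h 14 min, regular 44 h 0 min.

Regular 44.00 hours, overtime 3.23 hours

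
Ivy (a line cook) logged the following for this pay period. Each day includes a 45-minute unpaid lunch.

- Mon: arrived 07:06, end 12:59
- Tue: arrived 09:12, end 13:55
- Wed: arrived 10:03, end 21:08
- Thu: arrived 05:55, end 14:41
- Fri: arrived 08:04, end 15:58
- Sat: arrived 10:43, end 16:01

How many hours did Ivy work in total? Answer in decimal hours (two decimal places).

Mon: 07:06–12:59 = 5 h 53 min; less 45 min break → 5 h 8 min
Tue: 09:12–13:55 = 4 h 43 min; less 45 min break → 3 h 58 min
Wed: 10:03–21:08 = 11 h 5 min; less 45 min break → 10 h 20 min
Thu: 05:55–14:41 = 8 h 46 min; less 45 min break → 8 h 1 min
Fri: 08:04–15:58 = 7 h 54 min; less 45 min break → 7 h 9 min
Sat: 10:43–16:01 = 5 h 18 min; less 45 min break → 4 h 33 min
Total: 5 h 8 min + 3 h 58 min + 10 h 20 min + 8 h 1 min + 7 h 9 min + 4 h 33 min = 39 h 9 min.

39.15 hours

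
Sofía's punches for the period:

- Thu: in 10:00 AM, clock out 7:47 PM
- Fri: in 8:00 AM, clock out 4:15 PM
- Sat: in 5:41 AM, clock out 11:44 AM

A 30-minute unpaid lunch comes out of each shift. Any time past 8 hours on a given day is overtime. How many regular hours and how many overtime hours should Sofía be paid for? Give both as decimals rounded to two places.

Thu: 10:00 AM–7:47 PM = 9 h 47 min; less 30 min break → 9 h 17 min
Fri: 8:00 AM–4:15 PM = 8 h 15 min; less 30 min break → 7 h 45 min
Sat: 5:41 AM–11:44 AM = 6 h 3 min; less 30 min break → 5 h 33 min
Thu reg 8 h 0 min / OT 1 h 17 min; Fri reg 7 h 45 min / OT 0 h 0 min; Sat reg 5 h 33 min / OT 0 h 0 min.
Totals: regular 21 h 18 min, overtime 1 h 17 min.

Regular 21.30 hours, overtime 1.28 hours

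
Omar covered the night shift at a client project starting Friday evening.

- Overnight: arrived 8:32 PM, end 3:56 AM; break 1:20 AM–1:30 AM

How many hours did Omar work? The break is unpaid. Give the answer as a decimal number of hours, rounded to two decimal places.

7.23 hours

Overnight: 8:32 PM → midnight = 3 h 28 min; midnight → 3:56 AM = 3 h 56 min; span 7 h 24 min; less 10 min break → 7 h 14 min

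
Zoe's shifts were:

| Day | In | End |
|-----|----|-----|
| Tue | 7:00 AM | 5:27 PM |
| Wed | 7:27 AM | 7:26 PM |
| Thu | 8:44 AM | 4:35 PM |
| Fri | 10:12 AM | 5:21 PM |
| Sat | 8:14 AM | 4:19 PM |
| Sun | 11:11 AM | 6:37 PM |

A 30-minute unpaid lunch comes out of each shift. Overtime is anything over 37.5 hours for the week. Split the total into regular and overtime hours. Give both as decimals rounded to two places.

Regular 37.50 hours, overtime 12.45 hours

Tue: 7:00 AM–5:27 PM = 10 h 27 min; less 30 min break → 9 h 57 min
Wed: 7:27 AM–7:26 PM = 11 h 59 min; less 30 min break → 11 h 29 min
Thu: 8:44 AM–4:35 PM = 7 h 51 min; less 30 min break → 7 h 21 min
Fri: 10:12 AM–5:21 PM = 7 h 9 min; less 30 min break → 6 h 39 min
Sat: 8:14 AM–4:19 PM = 8 h 5 min; less 30 min break → 7 h 35 min
Sun: 11:11 AM–6:37 PM = 7 h 26 min; less 30 min break → 6 h 56 min
Total worked: 49 h 57 min = 49.95 h.
Threshold 37.5 h → overtime 12 h 27 min, regular 37 h 30 min.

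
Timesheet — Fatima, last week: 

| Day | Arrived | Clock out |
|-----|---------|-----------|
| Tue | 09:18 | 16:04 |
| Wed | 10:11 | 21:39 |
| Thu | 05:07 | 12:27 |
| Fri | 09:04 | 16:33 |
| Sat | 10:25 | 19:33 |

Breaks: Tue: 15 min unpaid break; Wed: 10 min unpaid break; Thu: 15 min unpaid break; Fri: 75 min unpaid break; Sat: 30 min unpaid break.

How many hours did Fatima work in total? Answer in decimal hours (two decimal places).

Tue: 09:18–16:04 = 6 h 46 min; less 15 min break → 6 h 31 min
Wed: 10:11–21:39 = 11 h 28 min; less 10 min break → 11 h 18 min
Thu: 05:07–12:27 = 7 h 20 min; less 15 min break → 7 h 5 min
Fri: 09:04–16:33 = 7 h 29 min; less 75 min break → 6 h 14 min
Sat: 10:25–19:33 = 9 h 8 min; less 30 min break → 8 h 38 min
Total: 6 h 31 min + 11 h 18 min + 7 h 5 min + 6 h 14 min + 8 h 38 min = 39 h 46 min.

39.77 hours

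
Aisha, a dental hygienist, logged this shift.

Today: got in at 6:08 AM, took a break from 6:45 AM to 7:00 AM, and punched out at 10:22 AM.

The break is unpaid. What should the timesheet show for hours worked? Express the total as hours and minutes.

3 h 59 min

Today: 6:08 AM–10:22 AM = 4 h 14 min; less 15 min break → 3 h 59 min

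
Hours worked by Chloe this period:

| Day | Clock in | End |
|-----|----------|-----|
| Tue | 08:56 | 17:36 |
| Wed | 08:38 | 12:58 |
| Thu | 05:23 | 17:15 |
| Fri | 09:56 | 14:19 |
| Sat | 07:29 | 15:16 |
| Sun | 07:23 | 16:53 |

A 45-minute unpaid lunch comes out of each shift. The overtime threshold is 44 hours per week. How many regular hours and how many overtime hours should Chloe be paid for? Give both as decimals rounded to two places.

Tue: 08:56–17:36 = 8 h 40 min; less 45 min break → 7 h 55 min
Wed: 08:38–12:58 = 4 h 20 min; less 45 min break → 3 h 35 min
Thu: 05:23–17:15 = 11 h 52 min; less 45 min break → 11 h 7 min
Fri: 09:56–14:19 = 4 h 23 min; less 45 min break → 3 h 38 min
Sat: 07:29–15:16 = 7 h 47 min; less 45 min break → 7 h 2 min
Sun: 07:23–16:53 = 9 h 30 min; less 45 min break → 8 h 45 min
Total worked: 42 h 2 min = 42.03 h.
Threshold 44 h → overtime 0 h 0 min, regular 42 h 2 min.

Regular 42.03 hours, overtime 0.00 hours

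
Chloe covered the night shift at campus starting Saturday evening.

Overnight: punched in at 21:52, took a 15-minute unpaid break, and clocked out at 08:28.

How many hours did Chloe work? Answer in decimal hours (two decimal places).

Overnight: 21:52 → midnight = 2 h 8 min; midnight → 08:28 = 8 h 28 min; span 10 h 36 min; less 15 min break → 10 h 21 min

10.35 hours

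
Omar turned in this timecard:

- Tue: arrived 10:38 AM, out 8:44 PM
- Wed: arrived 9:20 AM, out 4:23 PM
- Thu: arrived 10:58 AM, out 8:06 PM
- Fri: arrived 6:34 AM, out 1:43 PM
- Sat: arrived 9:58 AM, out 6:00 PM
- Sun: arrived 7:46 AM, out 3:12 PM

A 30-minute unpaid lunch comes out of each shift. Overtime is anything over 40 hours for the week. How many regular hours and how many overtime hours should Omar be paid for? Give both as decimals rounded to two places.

Regular 40.00 hours, overtime 5.90 hours

Tue: 10:38 AM–8:44 PM = 10 h 6 min; less 30 min break → 9 h 36 min
Wed: 9:20 AM–4:23 PM = 7 h 3 min; less 30 min break → 6 h 33 min
Thu: 10:58 AM–8:06 PM = 9 h 8 min; less 30 min break → 8 h 38 min
Fri: 6:34 AM–1:43 PM = 7 h 9 min; less 30 min break → 6 h 39 min
Sat: 9:58 AM–6:00 PM = 8 h 2 min; less 30 min break → 7 h 32 min
Sun: 7:46 AM–3:12 PM = 7 h 26 min; less 30 min break → 6 h 56 min
Total worked: 45 h 54 min = 45.90 h.
Threshold 40 h → overtime 5 h 54 min, regular 40 h 0 min.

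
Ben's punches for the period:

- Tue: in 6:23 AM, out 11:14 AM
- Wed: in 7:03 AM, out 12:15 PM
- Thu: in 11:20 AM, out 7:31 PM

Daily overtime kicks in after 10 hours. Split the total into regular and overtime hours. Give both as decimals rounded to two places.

Regular 18.23 hours, overtime 0.00 hours

Tue: 6:23 AM–11:14 AM = 4 h 51 min
Wed: 7:03 AM–12:15 PM = 5 h 12 min
Thu: 11:20 AM–7:31 PM = 8 h 11 min
Tue reg 4 h 51 min / OT 0 h 0 min; Wed reg 5 h 12 min / OT 0 h 0 min; Thu reg 8 h 11 min / OT 0 h 0 min.
Totals: regular 18 h 14 min, overtime 0 h 0 min.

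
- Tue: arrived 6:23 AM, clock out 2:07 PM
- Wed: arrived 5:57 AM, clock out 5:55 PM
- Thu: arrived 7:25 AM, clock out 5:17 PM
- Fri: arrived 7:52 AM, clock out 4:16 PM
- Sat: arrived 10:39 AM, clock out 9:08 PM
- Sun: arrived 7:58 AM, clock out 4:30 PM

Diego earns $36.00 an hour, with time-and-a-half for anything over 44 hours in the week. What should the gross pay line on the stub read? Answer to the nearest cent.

Tue: 6:23 AM–2:07 PM = 7 h 44 min
Wed: 5:57 AM–5:55 PM = 11 h 58 min
Thu: 7:25 AM–5:17 PM = 9 h 52 min
Fri: 7:52 AM–4:16 PM = 8 h 24 min
Sat: 10:39 AM–9:08 PM = 10 h 29 min
Sun: 7:58 AM–4:30 PM = 8 h 32 min
Total worked: 56 h 59 min = 3419 min.
Regular 44 h 0 min = 2640 min at $36.00/h; overtime 12 h 59 min = 779 min at $54.00/h.
Pay = (2640 × $36.00 + 779 × $54.00) ÷ 60 = $2285.10.

$2285.10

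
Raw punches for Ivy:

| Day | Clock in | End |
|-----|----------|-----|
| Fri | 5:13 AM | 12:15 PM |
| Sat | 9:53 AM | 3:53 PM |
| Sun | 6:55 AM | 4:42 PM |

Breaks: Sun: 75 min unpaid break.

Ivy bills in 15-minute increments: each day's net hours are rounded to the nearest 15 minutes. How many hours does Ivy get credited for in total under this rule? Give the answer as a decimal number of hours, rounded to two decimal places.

Fri: 5:13 AM–12:15 PM = 7 h 2 min → rounds to 7 h 0 min
Sat: 9:53 AM–3:53 PM = 6 h 0 min → rounds to 6 h 0 min
Sun: 6:55 AM–4:42 PM = 9 h 47 min − 75 min = 8 h 32 min → rounds to 8 h 30 min
Total credited: 21 h 30 min.

21.50 hours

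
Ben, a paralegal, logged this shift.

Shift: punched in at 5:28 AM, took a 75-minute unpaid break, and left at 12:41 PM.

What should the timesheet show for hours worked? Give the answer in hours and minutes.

Shift: 5:28 AM–12:41 PM = 7 h 13 min; less 75 min break → 5 h 58 min

5 h 58 min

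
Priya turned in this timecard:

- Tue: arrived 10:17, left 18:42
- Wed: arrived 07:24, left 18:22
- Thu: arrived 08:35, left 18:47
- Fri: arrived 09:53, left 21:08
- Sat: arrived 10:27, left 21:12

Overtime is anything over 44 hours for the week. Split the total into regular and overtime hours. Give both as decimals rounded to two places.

Regular 44.00 hours, overtime 7.58 hours

Tue: 10:17–18:42 = 8 h 25 min
Wed: 07:24–18:22 = 10 h 58 min
Thu: 08:35–18:47 = 10 h 12 min
Fri: 09:53–21:08 = 11 h 15 min
Sat: 10:27–21:12 = 10 h 45 min
Total worked: 51 h 35 min = 51.58 h.
Threshold 44 h → overtime 7 h 35 min, regular 44 h 0 min.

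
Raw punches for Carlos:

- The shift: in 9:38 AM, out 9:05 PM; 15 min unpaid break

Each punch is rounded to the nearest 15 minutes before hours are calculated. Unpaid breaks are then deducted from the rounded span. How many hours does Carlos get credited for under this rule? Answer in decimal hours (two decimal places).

11.00 hours

The shift: in 9:38 AM→9:45 AM, out 9:05 PM→9:00 PM; 11 h 15 min − 15 min = 11 h 0 min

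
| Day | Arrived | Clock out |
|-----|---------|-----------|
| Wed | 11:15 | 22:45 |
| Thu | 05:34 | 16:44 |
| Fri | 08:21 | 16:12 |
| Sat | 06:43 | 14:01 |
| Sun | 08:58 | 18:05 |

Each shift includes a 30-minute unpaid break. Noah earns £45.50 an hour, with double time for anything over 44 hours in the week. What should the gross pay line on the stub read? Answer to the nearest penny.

Wed: 11:15–22:45 = 11 h 30 min; less 30 min break → 11 h 0 min
Thu: 05:34–16:44 = 11 h 10 min; less 30 min break → 10 h 40 min
Fri: 08:21–16:12 = 7 h 51 min; less 30 min break → 7 h 21 min
Sat: 06:43–14:01 = 7 h 18 min; less 30 min break → 6 h 48 min
Sun: 08:58–18:05 = 9 h 7 min; less 30 min break → 8 h 37 min
Total worked: 44 h 26 min = 2666 min.
Regular 44 h 0 min = 2640 min at £45.50/h; overtime 0 h 26 min = 26 min at £91.00/h.
Pay = (2640 × £45.50 + 26 × £91.00) ÷ 60 = £2041.43.

£2041.43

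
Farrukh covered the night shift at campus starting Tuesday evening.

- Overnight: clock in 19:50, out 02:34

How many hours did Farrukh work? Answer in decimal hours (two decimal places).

6.73 hours

Overnight: 19:50 → midnight = 4 h 10 min; midnight → 02:34 = 2 h 34 min; span 6 h 44 min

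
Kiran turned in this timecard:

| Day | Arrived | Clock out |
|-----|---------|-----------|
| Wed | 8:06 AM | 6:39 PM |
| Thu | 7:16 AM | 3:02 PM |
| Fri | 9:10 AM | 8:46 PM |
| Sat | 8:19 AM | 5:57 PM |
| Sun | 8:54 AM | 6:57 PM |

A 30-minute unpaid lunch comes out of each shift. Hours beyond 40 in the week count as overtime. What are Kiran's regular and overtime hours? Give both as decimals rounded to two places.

Wed: 8:06 AM–6:39 PM = 10 h 33 min; less 30 min break → 10 h 3 min
Thu: 7:16 AM–3:02 PM = 7 h 46 min; less 30 min break → 7 h 16 min
Fri: 9:10 AM–8:46 PM = 11 h 36 min; less 30 min break → 11 h 6 min
Sat: 8:19 AM–5:57 PM = 9 h 38 min; less 30 min break → 9 h 8 min
Sun: 8:54 AM–6:57 PM = 10 h 3 min; less 30 min break → 9 h 33 min
Total worked: 47 h 6 min = 47.10 h.
Threshold 40 h → overtime 7 h 6 min, regular 40 h 0 min.

Regular 40.00 hours, overtime 7.10 hours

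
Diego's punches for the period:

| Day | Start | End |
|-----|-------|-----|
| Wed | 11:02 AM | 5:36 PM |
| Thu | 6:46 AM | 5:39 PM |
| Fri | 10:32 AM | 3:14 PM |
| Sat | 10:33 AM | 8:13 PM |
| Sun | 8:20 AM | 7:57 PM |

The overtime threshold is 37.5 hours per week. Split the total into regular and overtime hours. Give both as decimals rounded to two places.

Wed: 11:02 AM–5:36 PM = 6 h 34 min
Thu: 6:46 AM–5:39 PM = 10 h 53 min
Fri: 10:32 AM–3:14 PM = 4 h 42 min
Sat: 10:33 AM–8:13 PM = 9 h 40 min
Sun: 8:20 AM–7:57 PM = 11 h 37 min
Total worked: 43 h 26 min = 43.43 h.
Threshold 37.5 h → overtime 5 h 56 min, regular 37 h 30 min.

Regular 37.50 hours, overtime 5.93 hours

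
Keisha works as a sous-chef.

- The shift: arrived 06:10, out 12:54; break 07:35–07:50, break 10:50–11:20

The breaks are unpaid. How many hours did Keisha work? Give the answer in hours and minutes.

The shift: 06:10–12:54 = 6 h 44 min; less 45 min break → 5 h 59 min

5 h 59 min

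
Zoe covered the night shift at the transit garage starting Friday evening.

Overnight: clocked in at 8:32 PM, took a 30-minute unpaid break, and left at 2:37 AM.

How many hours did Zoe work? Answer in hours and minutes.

5 h 35 min

Overnight: 8:32 PM → midnight = 3 h 28 min; midnight → 2:37 AM = 2 h 37 min; span 6 h 5 min; less 30 min break → 5 h 35 min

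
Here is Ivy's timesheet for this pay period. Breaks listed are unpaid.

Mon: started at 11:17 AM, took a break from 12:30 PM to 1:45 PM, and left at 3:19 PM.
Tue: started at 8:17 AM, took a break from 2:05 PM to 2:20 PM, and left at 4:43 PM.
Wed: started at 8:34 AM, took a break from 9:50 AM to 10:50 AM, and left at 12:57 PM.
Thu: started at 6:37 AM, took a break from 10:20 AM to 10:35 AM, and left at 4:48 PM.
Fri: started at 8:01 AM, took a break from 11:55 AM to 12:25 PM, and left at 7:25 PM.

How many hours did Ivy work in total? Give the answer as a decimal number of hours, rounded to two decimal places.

Mon: 11:17 AM–3:19 PM = 4 h 2 min; less 75 min break → 2 h 47 min
Tue: 8:17 AM–4:43 PM = 8 h 26 min; less 15 min break → 8 h 11 min
Wed: 8:34 AM–12:57 PM = 4 h 23 min; less 60 min break → 3 h 23 min
Thu: 6:37 AM–4:48 PM = 10 h 11 min; less 15 min break → 9 h 56 min
Fri: 8:01 AM–7:25 PM = 11 h 24 min; less 30 min break → 10 h 54 min
Total: 2 h 47 min + 8 h 11 min + 3 h 23 min + 9 h 56 min + 10 h 54 min = 35 h 11 min.

35.18 hours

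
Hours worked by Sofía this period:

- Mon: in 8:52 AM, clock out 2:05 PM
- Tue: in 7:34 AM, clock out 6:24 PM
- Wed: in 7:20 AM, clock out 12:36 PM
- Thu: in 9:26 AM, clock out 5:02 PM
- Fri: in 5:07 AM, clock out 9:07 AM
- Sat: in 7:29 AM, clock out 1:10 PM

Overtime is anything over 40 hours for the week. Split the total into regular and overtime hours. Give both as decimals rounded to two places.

Regular 38.60 hours, overtime 0.00 hours

Mon: 8:52 AM–2:05 PM = 5 h 13 min
Tue: 7:34 AM–6:24 PM = 10 h 50 min
Wed: 7:20 AM–12:36 PM = 5 h 16 min
Thu: 9:26 AM–5:02 PM = 7 h 36 min
Fri: 5:07 AM–9:07 AM = 4 h 0 min
Sat: 7:29 AM–1:10 PM = 5 h 41 min
Total worked: 38 h 36 min = 38.60 h.
Threshold 40 h → overtime 0 h 0 min, regular 38 h 36 min.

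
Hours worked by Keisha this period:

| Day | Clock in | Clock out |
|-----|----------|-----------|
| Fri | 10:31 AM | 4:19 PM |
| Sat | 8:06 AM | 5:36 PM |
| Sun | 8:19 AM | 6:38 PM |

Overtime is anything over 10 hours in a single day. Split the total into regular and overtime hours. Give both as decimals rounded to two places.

Fri: 10:31 AM–4:19 PM = 5 h 48 min
Sat: 8:06 AM–5:36 PM = 9 h 30 min
Sun: 8:19 AM–6:38 PM = 10 h 19 min
Fri reg 5 h 48 min / OT 0 h 0 min; Sat reg 9 h 30 min / OT 0 h 0 min; Sun reg 10 h 0 min / OT 0 h 19 min.
Totals: regular 25 h 18 min, overtime 0 h 19 min.

Regular 25.30 hours, overtime 0.32 hours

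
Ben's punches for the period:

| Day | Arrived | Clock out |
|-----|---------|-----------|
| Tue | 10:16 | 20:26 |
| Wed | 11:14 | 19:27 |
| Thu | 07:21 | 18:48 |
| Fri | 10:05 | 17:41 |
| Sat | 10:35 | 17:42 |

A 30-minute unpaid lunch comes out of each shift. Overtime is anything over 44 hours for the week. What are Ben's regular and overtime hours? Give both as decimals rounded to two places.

Tue: 10:16–20:26 = 10 h 10 min; less 30 min break → 9 h 40 min
Wed: 11:14–19:27 = 8 h 13 min; less 30 min break → 7 h 43 min
Thu: 07:21–18:48 = 11 h 27 min; less 30 min break → 10 h 57 min
Fri: 10:05–17:41 = 7 h 36 min; less 30 min break → 7 h 6 min
Sat: 10:35–17:42 = 7 h 7 min; less 30 min break → 6 h 37 min
Total worked: 42 h 3 min = 42.05 h.
Threshold 44 h → overtime 0 h 0 min, regular 42 h 3 min.

Regular 42.05 hours, overtime 0.00 hours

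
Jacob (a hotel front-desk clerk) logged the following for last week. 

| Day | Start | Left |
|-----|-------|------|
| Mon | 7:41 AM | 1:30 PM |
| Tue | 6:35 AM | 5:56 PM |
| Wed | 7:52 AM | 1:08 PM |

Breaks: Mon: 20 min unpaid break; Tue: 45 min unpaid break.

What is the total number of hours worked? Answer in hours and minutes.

Mon: 7:41 AM–1:30 PM = 5 h 49 min; less 20 min break → 5 h 29 min
Tue: 6:35 AM–5:56 PM = 11 h 21 min; less 45 min break → 10 h 36 min
Wed: 7:52 AM–1:08 PM = 5 h 16 min
Total: 5 h 29 min + 10 h 36 min + 5 h 16 min = 21 h 21 min.

21 h 21 min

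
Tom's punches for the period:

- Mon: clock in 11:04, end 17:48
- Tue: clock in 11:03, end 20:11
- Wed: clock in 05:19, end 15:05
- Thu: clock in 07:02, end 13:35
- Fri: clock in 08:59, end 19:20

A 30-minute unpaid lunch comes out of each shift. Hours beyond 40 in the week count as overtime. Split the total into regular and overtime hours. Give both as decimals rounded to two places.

Regular 40.00 hours, overtime 0.03 hours

Mon: 11:04–17:48 = 6 h 44 min; less 30 min break → 6 h 14 min
Tue: 11:03–20:11 = 9 h 8 min; less 30 min break → 8 h 38 min
Wed: 05:19–15:05 = 9 h 46 min; less 30 min break → 9 h 16 min
Thu: 07:02–13:35 = 6 h 33 min; less 30 min break → 6 h 3 min
Fri: 08:59–19:20 = 10 h 21 min; less 30 min break → 9 h 51 min
Total worked: 40 h 2 min = 40.03 h.
Threshold 40 h → overtime 0 h 2 min, regular 40 h 0 min.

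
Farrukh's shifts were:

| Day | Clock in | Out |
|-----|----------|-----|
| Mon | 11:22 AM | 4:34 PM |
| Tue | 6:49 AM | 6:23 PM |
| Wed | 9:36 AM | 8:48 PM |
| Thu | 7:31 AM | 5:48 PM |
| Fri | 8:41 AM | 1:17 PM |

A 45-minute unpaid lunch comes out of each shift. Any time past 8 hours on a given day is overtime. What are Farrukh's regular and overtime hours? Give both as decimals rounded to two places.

Regular 32.30 hours, overtime 6.80 hours

Mon: 11:22 AM–4:34 PM = 5 h 12 min; less 45 min break → 4 h 27 min
Tue: 6:49 AM–6:23 PM = 11 h 34 min; less 45 min break → 10 h 49 min
Wed: 9:36 AM–8:48 PM = 11 h 12 min; less 45 min break → 10 h 27 min
Thu: 7:31 AM–5:48 PM = 10 h 17 min; less 45 min break → 9 h 32 min
Fri: 8:41 AM–1:17 PM = 4 h 36 min; less 45 min break → 3 h 51 min
Mon reg 4 h 27 min / OT 0 h 0 min; Tue reg 8 h 0 min / OT 2 h 49 min; Wed reg 8 h 0 min / OT 2 h 27 min; Thu reg 8 h 0 min / OT 1 h 32 min; Fri reg 3 h 51 min / OT 0 h 0 min.
Totals: regular 32 h 18 min, overtime 6 h 48 min.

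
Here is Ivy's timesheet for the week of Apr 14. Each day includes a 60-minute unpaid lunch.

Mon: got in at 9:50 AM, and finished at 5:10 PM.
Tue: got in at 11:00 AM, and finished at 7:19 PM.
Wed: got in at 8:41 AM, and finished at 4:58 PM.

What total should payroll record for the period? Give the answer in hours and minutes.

20 h 56 min

Mon: 9:50 AM–5:10 PM = 7 h 20 min; less 60 min break → 6 h 20 min
Tue: 11:00 AM–7:19 PM = 8 h 19 min; less 60 min break → 7 h 19 min
Wed: 8:41 AM–4:58 PM = 8 h 17 min; less 60 min break → 7 h 17 min
Total: 6 h 20 min + 7 h 19 min + 7 h 17 min = 20 h 56 min.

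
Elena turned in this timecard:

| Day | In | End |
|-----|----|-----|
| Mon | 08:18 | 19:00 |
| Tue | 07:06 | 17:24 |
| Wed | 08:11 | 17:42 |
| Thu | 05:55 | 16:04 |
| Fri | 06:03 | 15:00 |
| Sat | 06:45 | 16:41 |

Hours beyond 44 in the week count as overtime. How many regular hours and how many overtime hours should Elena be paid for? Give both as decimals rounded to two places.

Regular 44.00 hours, overtime 15.55 hours

Mon: 08:18–19:00 = 10 h 42 min
Tue: 07:06–17:24 = 10 h 18 min
Wed: 08:11–17:42 = 9 h 31 min
Thu: 05:55–16:04 = 10 h 9 min
Fri: 06:03–15:00 = 8 h 57 min
Sat: 06:45–16:41 = 9 h 56 min
Total worked: 59 h 33 min = 59.55 h.
Threshold 44 h → overtime 15 h 33 min, regular 44 h 0 min.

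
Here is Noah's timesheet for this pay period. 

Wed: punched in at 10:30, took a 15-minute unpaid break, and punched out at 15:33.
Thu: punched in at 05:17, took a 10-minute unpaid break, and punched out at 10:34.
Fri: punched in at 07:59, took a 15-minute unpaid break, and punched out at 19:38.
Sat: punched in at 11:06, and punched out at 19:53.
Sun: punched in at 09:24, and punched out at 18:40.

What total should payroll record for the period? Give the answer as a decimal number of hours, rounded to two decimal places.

39.37 hours

Wed: 10:30–15:33 = 5 h 3 min; less 15 min break → 4 h 48 min
Thu: 05:17–10:34 = 5 h 17 min; less 10 min break → 5 h 7 min
Fri: 07:59–19:38 = 11 h 39 min; less 15 min break → 11 h 24 min
Sat: 11:06–19:53 = 8 h 47 min
Sun: 09:24–18:40 = 9 h 16 min
Total: 4 h 48 min + 5 h 7 min + 11 h 24 min + 8 h 47 min + 9 h 16 min = 39 h 22 min.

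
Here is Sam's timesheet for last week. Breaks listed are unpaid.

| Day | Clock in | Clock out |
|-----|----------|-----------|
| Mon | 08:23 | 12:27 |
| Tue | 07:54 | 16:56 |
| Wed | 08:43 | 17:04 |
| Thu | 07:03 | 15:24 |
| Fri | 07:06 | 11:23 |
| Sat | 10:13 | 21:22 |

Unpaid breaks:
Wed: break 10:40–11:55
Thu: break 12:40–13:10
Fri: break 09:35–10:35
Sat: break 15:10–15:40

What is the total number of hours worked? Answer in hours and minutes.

41 h 59 min

Mon: 08:23–12:27 = 4 h 4 min
Tue: 07:54–16:56 = 9 h 2 min
Wed: 08:43–17:04 = 8 h 21 min; less 75 min break → 7 h 6 min
Thu: 07:03–15:24 = 8 h 21 min; less 30 min break → 7 h 51 min
Fri: 07:06–11:23 = 4 h 17 min; less 60 min break → 3 h 17 min
Sat: 10:13–21:22 = 11 h 9 min; less 30 min break → 10 h 39 min
Total: 4 h 4 min + 9 h 2 min + 7 h 6 min + 7 h 51 min + 3 h 17 min + 10 h 39 min = 41 h 59 min.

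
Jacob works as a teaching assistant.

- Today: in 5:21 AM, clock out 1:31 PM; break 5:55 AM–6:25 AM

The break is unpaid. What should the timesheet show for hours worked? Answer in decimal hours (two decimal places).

Today: 5:21 AM–1:31 PM = 8 h 10 min; less 30 min break → 7 h 40 min

7.67 hours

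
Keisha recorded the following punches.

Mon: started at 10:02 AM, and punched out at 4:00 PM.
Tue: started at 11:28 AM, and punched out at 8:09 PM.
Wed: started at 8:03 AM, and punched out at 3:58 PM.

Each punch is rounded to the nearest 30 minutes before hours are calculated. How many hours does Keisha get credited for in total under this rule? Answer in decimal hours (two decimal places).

Mon: in 10:02 AM→10:00 AM, out 4:00 PM→4:00 PM; 6 h 0 min
Tue: in 11:28 AM→11:30 AM, out 8:09 PM→8:00 PM; 8 h 30 min
Wed: in 8:03 AM→8:00 AM, out 3:58 PM→4:00 PM; 8 h 0 min
Total credited: 22 h 30 min.

22.50 hours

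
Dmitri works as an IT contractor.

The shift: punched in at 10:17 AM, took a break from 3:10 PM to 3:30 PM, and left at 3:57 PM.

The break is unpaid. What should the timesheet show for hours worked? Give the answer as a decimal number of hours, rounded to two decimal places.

The shift: 10:17 AM–3:57 PM = 5 h 40 min; less 20 min break → 5 h 20 min

5.33 hours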